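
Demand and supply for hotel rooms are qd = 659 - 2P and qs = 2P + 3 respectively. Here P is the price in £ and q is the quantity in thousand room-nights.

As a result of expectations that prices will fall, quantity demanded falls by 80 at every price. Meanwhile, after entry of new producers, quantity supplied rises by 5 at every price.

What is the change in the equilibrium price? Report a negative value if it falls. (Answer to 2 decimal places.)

-21.25

Solve the original market: 659 - 2P = 2P + 3, hence P = 164 and q = 331.
After the shift, demand is qd = 579 - 2P and supply is qs = 2P + 8.
Setting them equal: 579 - 2P = 2P + 8 → 571 = 4P, so P = 142.75 and q = 293.5.
ΔP = 142.75 − 164 = -21.25.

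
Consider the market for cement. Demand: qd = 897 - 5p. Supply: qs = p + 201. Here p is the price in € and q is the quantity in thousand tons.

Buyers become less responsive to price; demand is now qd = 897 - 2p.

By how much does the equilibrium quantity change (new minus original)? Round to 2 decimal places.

+116.00

Initially, 897 - 5p = p + 201, so 696 = 6p and p = 116, q = 317.
After the shift, demand is qd = 897 - 2p and supply is qs = p + 201.
New equilibrium: 897 - 2p = p + 201 ⇒ 696 = 3p ⇒ p = 232, q = 433.
Δq = 433 − 317 = +116.00.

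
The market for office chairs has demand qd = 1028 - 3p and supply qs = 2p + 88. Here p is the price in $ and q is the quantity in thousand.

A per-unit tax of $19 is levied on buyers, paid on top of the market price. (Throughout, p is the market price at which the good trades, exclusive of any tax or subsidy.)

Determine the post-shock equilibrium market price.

Solve the original market: 1028 - 3p = 2p + 88, hence p = 188 and q = 464.
Since buyers pay the price plus the tax, the effective demand curve becomes qd = 971 - 3p.
New equilibrium: 971 - 3p = 2p + 88 ⇒ 883 = 5p ⇒ p = 176.6, q = 441.2.

176.6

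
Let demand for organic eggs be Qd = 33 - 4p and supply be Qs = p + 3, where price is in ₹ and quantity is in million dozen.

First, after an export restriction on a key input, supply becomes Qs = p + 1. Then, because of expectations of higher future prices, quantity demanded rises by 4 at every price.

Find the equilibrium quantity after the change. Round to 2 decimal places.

8.20

Before the shock: 33 - 4p = p + 3 ⇒ 30 = 5p ⇒ p = 6, Q = 9.
The new curves are Qd = 37 - 4p (demand) and Qs = p + 1 (supply).
Setting them equal: 37 - 4p = p + 1 → 36 = 5p, so p = 7.2 and Q = 8.2.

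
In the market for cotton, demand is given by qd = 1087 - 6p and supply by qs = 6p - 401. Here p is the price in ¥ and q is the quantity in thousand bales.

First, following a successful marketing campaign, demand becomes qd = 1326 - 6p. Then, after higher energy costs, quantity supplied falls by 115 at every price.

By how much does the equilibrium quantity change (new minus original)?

Before the shock: 1087 - 6p = 6p - 401 ⇒ 1488 = 12p ⇒ p = 124, q = 343.
The new curves are qd = 1326 - 6p (demand) and qs = 6p - 516 (supply).
Equate the new curves: 1326 - 6p = 6p - 516, giving 1842 = 12p, p = 153.5, q = 405.
Δq = 405 − 343 = +62.

+62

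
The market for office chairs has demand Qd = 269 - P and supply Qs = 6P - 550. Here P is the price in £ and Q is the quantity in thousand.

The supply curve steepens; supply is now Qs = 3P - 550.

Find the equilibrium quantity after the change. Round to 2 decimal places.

Solve the original market: 269 - P = 6P - 550, hence P = 117 and Q = 152.
The new curves are Qd = 269 - P (demand) and Qs = 3P - 550 (supply).
Clearing the new market: 269 - P = 3P - 550, so P = 204.75 and Q = 64.25.

64.25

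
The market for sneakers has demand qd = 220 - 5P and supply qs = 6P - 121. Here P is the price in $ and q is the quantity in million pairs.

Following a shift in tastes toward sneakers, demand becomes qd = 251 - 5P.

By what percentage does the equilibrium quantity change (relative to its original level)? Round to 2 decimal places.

+26.01

Before the shock: 220 - 5P = 6P - 121 ⇒ 341 = 11P ⇒ P = 31, q = 65.
After the shift, demand is qd = 251 - 5P and supply is qs = 6P - 121.
Equate the new curves: 251 - 5P = 6P - 121, giving 372 = 11P, P = 372/11 ≈ 33.8182, q = 901/11 ≈ 81.9091.
%Δq = (81.9091 − 65) / 65 × 100 = +26.01%.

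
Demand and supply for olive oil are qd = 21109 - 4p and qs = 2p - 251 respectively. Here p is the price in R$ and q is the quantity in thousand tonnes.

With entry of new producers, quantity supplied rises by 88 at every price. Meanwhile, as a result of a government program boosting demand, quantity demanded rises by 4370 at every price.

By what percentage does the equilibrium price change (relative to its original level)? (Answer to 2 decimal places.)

+20.05

Original equilibrium: 21109 - 4p = 2p - 251 gives 21360 = 6p, so p = 3560 and q = 6869.
The shock moves the curves to qd = 25479 - 4p and qs = 2p - 163.
Clearing the new market: 25479 - 4p = 2p - 163, so p = 12821/3 ≈ 4273.6667 and q = 25153/3 ≈ 8384.3333.
%Δp = (4273.6667 − 3560) / 3560 × 100 = +20.05%.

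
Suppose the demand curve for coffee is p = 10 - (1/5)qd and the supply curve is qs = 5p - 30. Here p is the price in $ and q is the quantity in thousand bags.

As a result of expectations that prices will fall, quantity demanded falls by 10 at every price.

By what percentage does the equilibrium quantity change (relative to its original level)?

-50

Original equilibrium: 50 - 5p = 5p - 30 gives 80 = 10p, so p = 8 and q = 10.
After the shift, demand is qd = 40 - 5p and supply is qs = 5p - 30.
New equilibrium: 40 - 5p = 5p - 30 ⇒ 70 = 10p ⇒ p = 7, q = 5.
%Δq = (5 − 10) / 10 × 100 = -50%.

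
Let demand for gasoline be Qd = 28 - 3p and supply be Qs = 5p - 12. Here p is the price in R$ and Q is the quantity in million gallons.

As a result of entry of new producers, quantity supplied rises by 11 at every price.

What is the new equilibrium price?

3.625

Initially, 28 - 3p = 5p - 12, so 40 = 8p and p = 5, Q = 13.
The shock moves the curves to Qd = 28 - 3p and Qs = 5p - 1.
Setting them equal: 28 - 3p = 5p - 1 → 29 = 8p, so p = 3.625 and Q = 17.125.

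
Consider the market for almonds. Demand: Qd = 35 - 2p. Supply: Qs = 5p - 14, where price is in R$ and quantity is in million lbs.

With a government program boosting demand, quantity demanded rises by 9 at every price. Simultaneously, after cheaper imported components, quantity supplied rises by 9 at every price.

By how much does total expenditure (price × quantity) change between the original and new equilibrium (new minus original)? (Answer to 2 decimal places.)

+63.00

Original equilibrium: 35 - 2p = 5p - 14 gives 49 = 7p, so p = 7 and Q = 21.
The shock moves the curves to Qd = 44 - 2p and Qs = 5p - 5.
Setting them equal: 44 - 2p = 5p - 5 → 49 = 7p, so p = 7 and Q = 30.
Expenditure moves from 7×21 = 147 to 7×30 = 210; change = +63.00.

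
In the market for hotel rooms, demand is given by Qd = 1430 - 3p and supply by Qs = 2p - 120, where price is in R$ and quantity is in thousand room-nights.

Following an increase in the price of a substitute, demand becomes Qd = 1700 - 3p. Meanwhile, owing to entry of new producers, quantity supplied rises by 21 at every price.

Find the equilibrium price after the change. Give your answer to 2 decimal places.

359.80

Solve the original market: 1430 - 3p = 2p - 120, hence p = 310 and Q = 500.
The new curves are Qd = 1700 - 3p (demand) and Qs = 2p - 99 (supply).
Clearing the new market: 1700 - 3p = 2p - 99, so p = 359.8 and Q = 620.6.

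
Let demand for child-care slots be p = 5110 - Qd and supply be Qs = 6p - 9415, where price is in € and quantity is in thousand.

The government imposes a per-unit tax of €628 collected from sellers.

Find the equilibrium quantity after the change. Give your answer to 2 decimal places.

2496.71

Initially, 5110 - p = 6p - 9415, so 14525 = 7p and p = 2075, Q = 3035.
Since sellers keep the price net of the tax, the effective supply curve becomes Qs = 6p - 13183.
Clearing the new market: 5110 - p = 6p - 13183, so p = 18293/7 ≈ 2613.2857 and Q = 17477/7 ≈ 2496.7143.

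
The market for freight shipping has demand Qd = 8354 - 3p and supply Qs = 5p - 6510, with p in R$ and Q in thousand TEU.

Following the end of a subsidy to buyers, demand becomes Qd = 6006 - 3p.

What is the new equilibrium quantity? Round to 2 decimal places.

1312.50

Initially, 8354 - 3p = 5p - 6510, so 14864 = 8p and p = 1858, Q = 2780.
The shock moves the curves to Qd = 6006 - 3p and Qs = 5p - 6510.
New equilibrium: 6006 - 3p = 5p - 6510 ⇒ 12516 = 8p ⇒ p = 1564.5, Q = 1312.5.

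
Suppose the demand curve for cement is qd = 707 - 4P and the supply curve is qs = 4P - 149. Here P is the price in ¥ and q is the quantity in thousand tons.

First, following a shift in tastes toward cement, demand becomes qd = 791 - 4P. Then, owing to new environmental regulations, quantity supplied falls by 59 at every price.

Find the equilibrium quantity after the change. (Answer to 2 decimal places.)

291.50

Solve the original market: 707 - 4P = 4P - 149, hence P = 107 and q = 279.
With the change applied: demand qd = 791 - 4P, supply qs = 4P - 208.
Setting them equal: 791 - 4P = 4P - 208 → 999 = 8P, so P = 124.875 and q = 291.5.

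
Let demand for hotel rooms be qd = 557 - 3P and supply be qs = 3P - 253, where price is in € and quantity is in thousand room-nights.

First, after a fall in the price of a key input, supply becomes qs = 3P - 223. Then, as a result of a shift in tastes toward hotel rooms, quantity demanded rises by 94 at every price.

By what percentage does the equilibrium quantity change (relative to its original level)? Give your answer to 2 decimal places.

Initially, 557 - 3P = 3P - 253, so 810 = 6P and P = 135, q = 152.
The new curves are qd = 651 - 3P (demand) and qs = 3P - 223 (supply).
New equilibrium: 651 - 3P = 3P - 223 ⇒ 874 = 6P ⇒ P = 437/3 ≈ 145.6667, q = 214.
%Δq = (214 − 152) / 152 × 100 = +40.79%.

+40.79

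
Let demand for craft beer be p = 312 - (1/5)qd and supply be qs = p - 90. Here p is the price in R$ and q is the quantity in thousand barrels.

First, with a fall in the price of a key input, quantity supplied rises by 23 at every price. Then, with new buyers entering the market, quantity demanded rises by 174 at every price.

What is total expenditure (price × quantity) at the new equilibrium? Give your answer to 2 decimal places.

Before the shock: 1560 - 5p = p - 90 ⇒ 1650 = 6p ⇒ p = 275, q = 185.
After the shift, demand is qd = 1734 - 5p and supply is qs = p - 67.
New equilibrium: 1734 - 5p = p - 67 ⇒ 1801 = 6p ⇒ p = 1801/6 ≈ 300.1667, q = 1399/6 ≈ 233.1667.
New expenditure = 300.1667 × 233.1667 = 69988.86.

69988.86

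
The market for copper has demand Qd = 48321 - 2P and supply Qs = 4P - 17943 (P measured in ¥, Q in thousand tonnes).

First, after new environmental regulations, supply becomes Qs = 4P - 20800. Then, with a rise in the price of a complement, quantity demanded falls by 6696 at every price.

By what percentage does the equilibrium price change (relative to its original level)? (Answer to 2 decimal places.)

Solve the original market: 48321 - 2P = 4P - 17943, hence P = 11044 and Q = 26233.
With the change applied: demand Qd = 41625 - 2P, supply Qs = 4P - 20800.
Setting them equal: 41625 - 2P = 4P - 20800 → 62425 = 6P, so P = 62425/6 ≈ 10404.1667 and Q = 62450/3 ≈ 20816.6667.
%ΔP = (10404.1667 − 11044) / 11044 × 100 = -5.79%.

-5.79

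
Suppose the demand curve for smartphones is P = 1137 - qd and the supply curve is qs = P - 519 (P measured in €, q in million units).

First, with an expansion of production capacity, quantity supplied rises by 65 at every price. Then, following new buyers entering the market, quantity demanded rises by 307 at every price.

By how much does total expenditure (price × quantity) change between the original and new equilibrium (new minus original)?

+213903

Solve the original market: 1137 - P = P - 519, hence P = 828 and q = 309.
The shock moves the curves to qd = 1444 - P and qs = P - 454.
Equate the new curves: 1444 - P = P - 454, giving 1898 = 2P, P = 949, q = 495.
Expenditure moves from 828×309 = 255852 to 949×495 = 469755; change = +213903.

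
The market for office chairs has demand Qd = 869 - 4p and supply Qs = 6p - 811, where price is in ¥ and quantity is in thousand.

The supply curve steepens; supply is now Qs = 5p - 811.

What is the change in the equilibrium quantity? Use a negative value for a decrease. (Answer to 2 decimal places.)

Original equilibrium: 869 - 4p = 6p - 811 gives 1680 = 10p, so p = 168 and Q = 197.
The new curves are Qd = 869 - 4p (demand) and Qs = 5p - 811 (supply).
Setting them equal: 869 - 4p = 5p - 811 → 1680 = 9p, so p = 560/3 ≈ 186.6667 and Q = 367/3 ≈ 122.3333.
ΔQ = 122.3333 − 197 = -74.67.

-74.67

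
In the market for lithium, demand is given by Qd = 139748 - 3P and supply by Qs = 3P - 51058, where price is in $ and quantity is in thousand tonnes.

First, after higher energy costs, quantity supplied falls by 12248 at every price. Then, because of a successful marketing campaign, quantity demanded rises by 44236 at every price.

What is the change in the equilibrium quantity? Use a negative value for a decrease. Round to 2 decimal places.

+15994.00

Before the shock: 139748 - 3P = 3P - 51058 ⇒ 190806 = 6P ⇒ P = 31801, Q = 44345.
The shock moves the curves to Qd = 183984 - 3P and Qs = 3P - 63306.
Setting them equal: 183984 - 3P = 3P - 63306 → 247290 = 6P, so P = 41215 and Q = 60339.
ΔQ = 60339 − 44345 = +15994.00.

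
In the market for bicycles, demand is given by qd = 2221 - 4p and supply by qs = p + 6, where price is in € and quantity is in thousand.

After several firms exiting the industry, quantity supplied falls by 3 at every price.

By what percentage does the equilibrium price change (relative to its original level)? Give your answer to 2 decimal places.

+0.14

Solve the original market: 2221 - 4p = p + 6, hence p = 443 and q = 449.
After the shift, demand is qd = 2221 - 4p and supply is qs = p + 3.
New equilibrium: 2221 - 4p = p + 3 ⇒ 2218 = 5p ⇒ p = 443.6, q = 446.6.
%Δp = (443.6 − 443) / 443 × 100 = +0.14%.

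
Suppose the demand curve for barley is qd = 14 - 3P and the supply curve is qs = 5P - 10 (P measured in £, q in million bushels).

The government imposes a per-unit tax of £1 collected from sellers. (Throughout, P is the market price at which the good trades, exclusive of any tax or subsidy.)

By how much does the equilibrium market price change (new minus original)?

Initially, 14 - 3P = 5P - 10, so 24 = 8P and P = 3, q = 5.
Since sellers keep the price net of the tax, the effective supply curve becomes qs = 5P - 15.
Clearing the new market: 14 - 3P = 5P - 15, so P = 3.625 and q = 3.125.
ΔP = 3.625 − 3 = +0.625.

+0.625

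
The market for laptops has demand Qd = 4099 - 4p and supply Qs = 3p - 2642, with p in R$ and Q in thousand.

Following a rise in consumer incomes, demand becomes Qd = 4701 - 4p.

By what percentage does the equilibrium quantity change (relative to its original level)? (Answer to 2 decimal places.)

Solve the original market: 4099 - 4p = 3p - 2642, hence p = 963 and Q = 247.
After the shift, demand is Qd = 4701 - 4p and supply is Qs = 3p - 2642.
Equate the new curves: 4701 - 4p = 3p - 2642, giving 7343 = 7p, p = 1049, Q = 505.
%ΔQ = (505 − 247) / 247 × 100 = +104.45%.

+104.45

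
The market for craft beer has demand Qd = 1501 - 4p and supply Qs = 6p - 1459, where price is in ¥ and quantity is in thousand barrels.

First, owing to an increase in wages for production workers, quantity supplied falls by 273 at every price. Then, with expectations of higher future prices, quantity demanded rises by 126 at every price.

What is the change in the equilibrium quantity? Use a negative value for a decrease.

Solve the original market: 1501 - 4p = 6p - 1459, hence p = 296 and Q = 317.
The new curves are Qd = 1627 - 4p (demand) and Qs = 6p - 1732 (supply).
New equilibrium: 1627 - 4p = 6p - 1732 ⇒ 3359 = 10p ⇒ p = 335.9, Q = 283.4.
ΔQ = 283.4 − 317 = -33.6.

-33.6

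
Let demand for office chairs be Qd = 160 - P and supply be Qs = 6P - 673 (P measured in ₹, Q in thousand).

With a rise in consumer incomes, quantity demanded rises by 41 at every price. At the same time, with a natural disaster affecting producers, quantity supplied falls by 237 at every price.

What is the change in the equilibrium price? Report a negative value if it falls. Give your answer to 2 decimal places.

Solve the original market: 160 - P = 6P - 673, hence P = 119 and Q = 41.
The new curves are Qd = 201 - P (demand) and Qs = 6P - 910 (supply).
Setting them equal: 201 - P = 6P - 910 → 1111 = 7P, so P = 1111/7 ≈ 158.7143 and Q = 296/7 ≈ 42.2857.
ΔP = 158.7143 − 119 = +39.71.

+39.71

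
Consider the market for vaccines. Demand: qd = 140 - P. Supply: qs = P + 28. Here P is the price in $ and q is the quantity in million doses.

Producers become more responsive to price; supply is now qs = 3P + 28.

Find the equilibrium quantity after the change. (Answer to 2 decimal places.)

112.00

Solve the original market: 140 - P = P + 28, hence P = 56 and q = 84.
After the shift, demand is qd = 140 - P and supply is qs = 3P + 28.
Equate the new curves: 140 - P = 3P + 28, giving 112 = 4P, P = 28, q = 112.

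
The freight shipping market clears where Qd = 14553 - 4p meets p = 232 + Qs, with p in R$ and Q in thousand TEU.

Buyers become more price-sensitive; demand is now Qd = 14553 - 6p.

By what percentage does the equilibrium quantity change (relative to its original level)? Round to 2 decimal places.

-31.00

Solve the original market: 14553 - 4p = p - 232, hence p = 2957 and Q = 2725.
The shock moves the curves to Qd = 14553 - 6p and Qs = p - 232.
New equilibrium: 14553 - 6p = p - 232 ⇒ 14785 = 7p ⇒ p = 14785/7 ≈ 2112.1429, Q = 13161/7 ≈ 1880.1429.
%ΔQ = (1880.1429 − 2725) / 2725 × 100 = -31.00%.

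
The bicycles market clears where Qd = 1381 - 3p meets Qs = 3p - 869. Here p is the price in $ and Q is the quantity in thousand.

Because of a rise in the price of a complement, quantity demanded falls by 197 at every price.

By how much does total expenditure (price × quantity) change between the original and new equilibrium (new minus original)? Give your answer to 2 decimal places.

Solve the original market: 1381 - 3p = 3p - 869, hence p = 375 and Q = 256.
The new curves are Qd = 1184 - 3p (demand) and Qs = 3p - 869 (supply).
New equilibrium: 1184 - 3p = 3p - 869 ⇒ 2053 = 6p ⇒ p = 2053/6 ≈ 342.1667, Q = 157.5.
Expenditure moves from 375×256 = 96000 to 342.1667×157.5 = 53891.25; change = -42108.75.

-42108.75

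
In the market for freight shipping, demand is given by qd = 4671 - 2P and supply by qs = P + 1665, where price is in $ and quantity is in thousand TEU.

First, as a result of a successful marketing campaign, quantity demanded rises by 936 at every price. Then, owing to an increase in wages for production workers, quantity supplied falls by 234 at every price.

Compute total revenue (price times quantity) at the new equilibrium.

3929616

Original equilibrium: 4671 - 2P = P + 1665 gives 3006 = 3P, so P = 1002 and q = 2667.
The new curves are qd = 5607 - 2P (demand) and qs = P + 1431 (supply).
Clearing the new market: 5607 - 2P = P + 1431, so P = 1392 and q = 2823.
New expenditure = 1392 × 2823 = 3929616.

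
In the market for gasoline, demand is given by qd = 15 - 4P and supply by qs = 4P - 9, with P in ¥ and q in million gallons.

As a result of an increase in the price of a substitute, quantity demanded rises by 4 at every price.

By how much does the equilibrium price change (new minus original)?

+0.5

Original equilibrium: 15 - 4P = 4P - 9 gives 24 = 8P, so P = 3 and q = 3.
After the shift, demand is qd = 19 - 4P and supply is qs = 4P - 9.
Clearing the new market: 19 - 4P = 4P - 9, so P = 3.5 and q = 5.
ΔP = 3.5 − 3 = +0.5.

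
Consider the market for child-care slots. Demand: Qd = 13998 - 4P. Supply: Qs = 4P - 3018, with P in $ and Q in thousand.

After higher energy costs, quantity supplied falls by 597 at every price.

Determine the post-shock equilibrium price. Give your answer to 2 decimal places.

Solve the original market: 13998 - 4P = 4P - 3018, hence P = 2127 and Q = 5490.
The shock moves the curves to Qd = 13998 - 4P and Qs = 4P - 3615.
New equilibrium: 13998 - 4P = 4P - 3615 ⇒ 17613 = 8P ⇒ P = 2201.625, Q = 5191.5.

2201.63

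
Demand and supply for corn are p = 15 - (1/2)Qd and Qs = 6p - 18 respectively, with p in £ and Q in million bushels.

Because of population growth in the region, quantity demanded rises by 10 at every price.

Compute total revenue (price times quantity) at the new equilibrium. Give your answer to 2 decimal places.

Solve the original market: 30 - 2p = 6p - 18, hence p = 6 and Q = 18.
The shock moves the curves to Qd = 40 - 2p and Qs = 6p - 18.
Setting them equal: 40 - 2p = 6p - 18 → 58 = 8p, so p = 7.25 and Q = 25.5.
New expenditure = 7.25 × 25.5 = 184.88.

184.88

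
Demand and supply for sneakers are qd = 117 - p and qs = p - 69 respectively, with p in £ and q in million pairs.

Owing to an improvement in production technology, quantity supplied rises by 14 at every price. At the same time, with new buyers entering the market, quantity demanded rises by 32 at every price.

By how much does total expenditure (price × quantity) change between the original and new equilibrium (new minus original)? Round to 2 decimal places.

Original equilibrium: 117 - p = p - 69 gives 186 = 2p, so p = 93 and q = 24.
The shock moves the curves to qd = 149 - p and qs = p - 55.
Clearing the new market: 149 - p = p - 55, so p = 102 and q = 47.
Expenditure moves from 93×24 = 2232 to 102×47 = 4794; change = +2562.00.

+2562.00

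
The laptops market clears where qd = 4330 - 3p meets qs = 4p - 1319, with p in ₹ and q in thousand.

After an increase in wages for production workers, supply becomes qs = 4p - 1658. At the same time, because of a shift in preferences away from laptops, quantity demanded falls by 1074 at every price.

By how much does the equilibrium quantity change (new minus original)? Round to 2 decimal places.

-759.00

Before the shock: 4330 - 3p = 4p - 1319 ⇒ 5649 = 7p ⇒ p = 807, q = 1909.
The new curves are qd = 3256 - 3p (demand) and qs = 4p - 1658 (supply).
Clearing the new market: 3256 - 3p = 4p - 1658, so p = 702 and q = 1150.
Δq = 1150 − 1909 = -759.00.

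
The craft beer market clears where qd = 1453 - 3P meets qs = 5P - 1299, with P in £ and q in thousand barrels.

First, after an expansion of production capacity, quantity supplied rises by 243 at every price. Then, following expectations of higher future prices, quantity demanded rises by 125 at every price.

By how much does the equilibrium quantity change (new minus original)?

+169.25

Original equilibrium: 1453 - 3P = 5P - 1299 gives 2752 = 8P, so P = 344 and q = 421.
The new curves are qd = 1578 - 3P (demand) and qs = 5P - 1056 (supply).
New equilibrium: 1578 - 3P = 5P - 1056 ⇒ 2634 = 8P ⇒ P = 329.25, q = 590.25.
Δq = 590.25 − 421 = +169.25.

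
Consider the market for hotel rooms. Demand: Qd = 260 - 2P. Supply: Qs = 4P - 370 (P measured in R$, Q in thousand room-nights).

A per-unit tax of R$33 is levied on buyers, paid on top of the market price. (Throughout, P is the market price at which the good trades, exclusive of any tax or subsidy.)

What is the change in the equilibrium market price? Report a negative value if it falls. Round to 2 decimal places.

-11.00

Before the shock: 260 - 2P = 4P - 370 ⇒ 630 = 6P ⇒ P = 105, Q = 50.
Since buyers pay the price plus the tax, the effective demand curve becomes Qd = 194 - 2P.
New equilibrium: 194 - 2P = 4P - 370 ⇒ 564 = 6P ⇒ P = 94, Q = 6.
ΔP = 94 − 105 = -11.00.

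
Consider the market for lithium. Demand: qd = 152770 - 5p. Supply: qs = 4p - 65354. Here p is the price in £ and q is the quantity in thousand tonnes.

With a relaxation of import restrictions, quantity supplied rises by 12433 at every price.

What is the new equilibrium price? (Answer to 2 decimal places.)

Initially, 152770 - 5p = 4p - 65354, so 218124 = 9p and p = 24236, q = 31590.
After the shift, demand is qd = 152770 - 5p and supply is qs = 4p - 52921.
New equilibrium: 152770 - 5p = 4p - 52921 ⇒ 205691 = 9p ⇒ p = 205691/9 ≈ 22854.5556, q = 346475/9 ≈ 38497.2222.

22854.56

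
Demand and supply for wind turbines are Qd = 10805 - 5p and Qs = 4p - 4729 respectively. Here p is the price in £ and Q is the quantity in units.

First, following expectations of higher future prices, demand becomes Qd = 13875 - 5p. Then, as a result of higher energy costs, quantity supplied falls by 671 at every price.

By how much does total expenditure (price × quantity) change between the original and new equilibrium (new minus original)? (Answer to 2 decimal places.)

+3027894.44

Solve the original market: 10805 - 5p = 4p - 4729, hence p = 1726 and Q = 2175.
With the change applied: demand Qd = 13875 - 5p, supply Qs = 4p - 5400.
New equilibrium: 13875 - 5p = 4p - 5400 ⇒ 19275 = 9p ⇒ p = 6425/3 ≈ 2141.6667, Q = 9500/3 ≈ 3166.6667.
Expenditure moves from 1726×2175 = 3754050 to 2141.6667×3166.6667 = 6781944.4444; change = +3027894.44.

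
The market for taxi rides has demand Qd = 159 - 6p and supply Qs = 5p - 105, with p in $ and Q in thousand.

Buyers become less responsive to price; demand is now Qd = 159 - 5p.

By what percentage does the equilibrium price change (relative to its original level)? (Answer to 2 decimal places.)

+10.00

Before the shock: 159 - 6p = 5p - 105 ⇒ 264 = 11p ⇒ p = 24, Q = 15.
After the shift, demand is Qd = 159 - 5p and supply is Qs = 5p - 105.
Setting them equal: 159 - 5p = 5p - 105 → 264 = 10p, so p = 26.4 and Q = 27.
%Δp = (26.4 − 24) / 24 × 100 = +10.00%.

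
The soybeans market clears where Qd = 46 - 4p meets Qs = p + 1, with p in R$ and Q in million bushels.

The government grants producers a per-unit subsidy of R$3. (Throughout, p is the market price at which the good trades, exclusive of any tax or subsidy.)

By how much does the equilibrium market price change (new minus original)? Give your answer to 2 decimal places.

Original equilibrium: 46 - 4p = p + 1 gives 45 = 5p, so p = 9 and Q = 10.
Since sellers receive the price plus the subsidy, the effective supply curve becomes Qs = p + 4.
New equilibrium: 46 - 4p = p + 4 ⇒ 42 = 5p ⇒ p = 8.4, Q = 12.4.
Δp = 8.4 − 9 = -0.60.

-0.60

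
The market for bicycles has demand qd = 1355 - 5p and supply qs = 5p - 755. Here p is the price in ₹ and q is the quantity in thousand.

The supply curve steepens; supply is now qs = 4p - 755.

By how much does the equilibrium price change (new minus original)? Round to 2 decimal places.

+23.44

Initially, 1355 - 5p = 5p - 755, so 2110 = 10p and p = 211, q = 300.
The new curves are qd = 1355 - 5p (demand) and qs = 4p - 755 (supply).
New equilibrium: 1355 - 5p = 4p - 755 ⇒ 2110 = 9p ⇒ p = 2110/9 ≈ 234.4444, q = 1645/9 ≈ 182.7778.
Δp = 234.4444 − 211 = +23.44.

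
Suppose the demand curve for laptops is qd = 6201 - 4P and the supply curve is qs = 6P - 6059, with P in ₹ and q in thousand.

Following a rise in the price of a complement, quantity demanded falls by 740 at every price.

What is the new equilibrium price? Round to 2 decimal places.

1152.00

Original equilibrium: 6201 - 4P = 6P - 6059 gives 12260 = 10P, so P = 1226 and q = 1297.
The new curves are qd = 5461 - 4P (demand) and qs = 6P - 6059 (supply).
New equilibrium: 5461 - 4P = 6P - 6059 ⇒ 11520 = 10P ⇒ P = 1152, q = 853.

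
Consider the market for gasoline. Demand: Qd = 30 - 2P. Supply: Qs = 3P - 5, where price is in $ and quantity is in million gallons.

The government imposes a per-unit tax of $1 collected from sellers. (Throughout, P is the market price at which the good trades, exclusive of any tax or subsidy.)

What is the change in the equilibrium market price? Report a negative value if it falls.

Initially, 30 - 2P = 3P - 5, so 35 = 5P and P = 7, Q = 16.
Since sellers keep the price net of the tax, the effective supply curve becomes Qs = 3P - 8.
Setting them equal: 30 - 2P = 3P - 8 → 38 = 5P, so P = 7.6 and Q = 14.8.
ΔP = 7.6 − 7 = +0.6.

+0.6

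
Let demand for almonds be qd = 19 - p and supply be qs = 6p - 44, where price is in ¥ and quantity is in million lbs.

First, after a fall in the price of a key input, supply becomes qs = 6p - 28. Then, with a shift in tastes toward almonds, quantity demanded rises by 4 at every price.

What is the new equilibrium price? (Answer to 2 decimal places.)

7.29

Before the shock: 19 - p = 6p - 44 ⇒ 63 = 7p ⇒ p = 9, q = 10.
With the change applied: demand qd = 23 - p, supply qs = 6p - 28.
Setting them equal: 23 - p = 6p - 28 → 51 = 7p, so p = 51/7 ≈ 7.2857 and q = 110/7 ≈ 15.7143.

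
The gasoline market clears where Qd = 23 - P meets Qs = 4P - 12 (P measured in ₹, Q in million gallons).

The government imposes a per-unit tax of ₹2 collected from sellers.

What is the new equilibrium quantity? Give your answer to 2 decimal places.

Solve the original market: 23 - P = 4P - 12, hence P = 7 and Q = 16.
Since sellers keep the price net of the tax, the effective supply curve becomes Qs = 4P - 20.
Setting them equal: 23 - P = 4P - 20 → 43 = 5P, so P = 8.6 and Q = 14.4.

14.40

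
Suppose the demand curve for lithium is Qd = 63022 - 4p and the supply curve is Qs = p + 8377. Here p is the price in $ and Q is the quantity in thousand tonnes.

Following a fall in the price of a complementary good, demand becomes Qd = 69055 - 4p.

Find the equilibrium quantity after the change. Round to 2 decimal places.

Before the shock: 63022 - 4p = p + 8377 ⇒ 54645 = 5p ⇒ p = 10929, Q = 19306.
With the change applied: demand Qd = 69055 - 4p, supply Qs = p + 8377.
Setting them equal: 69055 - 4p = p + 8377 → 60678 = 5p, so p = 12135.6 and Q = 20512.6.

20512.60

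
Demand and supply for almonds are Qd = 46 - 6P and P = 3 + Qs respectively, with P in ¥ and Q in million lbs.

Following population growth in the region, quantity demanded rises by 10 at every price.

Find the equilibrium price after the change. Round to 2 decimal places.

Original equilibrium: 46 - 6P = P - 3 gives 49 = 7P, so P = 7 and Q = 4.
With the change applied: demand Qd = 56 - 6P, supply Qs = P - 3.
Setting them equal: 56 - 6P = P - 3 → 59 = 7P, so P = 59/7 ≈ 8.4286 and Q = 38/7 ≈ 5.4286.

8.43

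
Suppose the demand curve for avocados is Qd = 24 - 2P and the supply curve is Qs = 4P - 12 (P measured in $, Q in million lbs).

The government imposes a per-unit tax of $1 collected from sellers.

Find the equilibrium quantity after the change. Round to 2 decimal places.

Initially, 24 - 2P = 4P - 12, so 36 = 6P and P = 6, Q = 12.
Since sellers keep the price net of the tax, the effective supply curve becomes Qs = 4P - 16.
Clearing the new market: 24 - 2P = 4P - 16, so P = 20/3 ≈ 6.6667 and Q = 32/3 ≈ 10.6667.

10.67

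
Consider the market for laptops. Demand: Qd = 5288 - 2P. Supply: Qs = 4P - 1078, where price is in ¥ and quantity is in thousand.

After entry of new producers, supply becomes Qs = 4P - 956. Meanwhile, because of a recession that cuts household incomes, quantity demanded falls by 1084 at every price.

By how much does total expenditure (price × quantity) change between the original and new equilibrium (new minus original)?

-1222886

Before the shock: 5288 - 2P = 4P - 1078 ⇒ 6366 = 6P ⇒ P = 1061, Q = 3166.
The shock moves the curves to Qd = 4204 - 2P and Qs = 4P - 956.
Clearing the new market: 4204 - 2P = 4P - 956, so P = 860 and Q = 2484.
Expenditure moves from 1061×3166 = 3359126 to 860×2484 = 2136240; change = -1222886.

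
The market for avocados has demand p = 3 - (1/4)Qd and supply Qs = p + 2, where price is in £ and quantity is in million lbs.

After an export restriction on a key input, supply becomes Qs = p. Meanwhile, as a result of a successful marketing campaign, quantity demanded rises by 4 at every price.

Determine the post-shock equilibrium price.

3.2

Initially, 12 - 4p = p + 2, so 10 = 5p and p = 2, Q = 4.
With the change applied: demand Qd = 16 - 4p, supply Qs = p.
New equilibrium: 16 - 4p = p ⇒ 16 = 5p ⇒ p = 3.2, Q = 3.2.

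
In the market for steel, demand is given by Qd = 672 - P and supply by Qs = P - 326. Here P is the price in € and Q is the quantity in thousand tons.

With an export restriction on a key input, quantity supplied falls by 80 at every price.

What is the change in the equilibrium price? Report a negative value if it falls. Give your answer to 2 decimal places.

Before the shock: 672 - P = P - 326 ⇒ 998 = 2P ⇒ P = 499, Q = 173.
The new curves are Qd = 672 - P (demand) and Qs = P - 406 (supply).
Setting them equal: 672 - P = P - 406 → 1078 = 2P, so P = 539 and Q = 133.
ΔP = 539 − 499 = +40.00.

+40.00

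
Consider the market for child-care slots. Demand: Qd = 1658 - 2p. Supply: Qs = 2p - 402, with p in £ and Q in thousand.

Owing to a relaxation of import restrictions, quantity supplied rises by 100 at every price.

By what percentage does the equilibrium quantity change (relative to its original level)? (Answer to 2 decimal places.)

+7.96

Before the shock: 1658 - 2p = 2p - 402 ⇒ 2060 = 4p ⇒ p = 515, Q = 628.
The new curves are Qd = 1658 - 2p (demand) and Qs = 2p - 302 (supply).
Equate the new curves: 1658 - 2p = 2p - 302, giving 1960 = 4p, p = 490, Q = 678.
%ΔQ = (678 − 628) / 628 × 100 = +7.96%.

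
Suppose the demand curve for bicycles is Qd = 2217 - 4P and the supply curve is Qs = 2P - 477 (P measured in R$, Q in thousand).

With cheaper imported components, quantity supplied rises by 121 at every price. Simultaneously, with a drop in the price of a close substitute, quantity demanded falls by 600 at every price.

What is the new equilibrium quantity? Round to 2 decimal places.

301.67

Initially, 2217 - 4P = 2P - 477, so 2694 = 6P and P = 449, Q = 421.
The new curves are Qd = 1617 - 4P (demand) and Qs = 2P - 356 (supply).
Equate the new curves: 1617 - 4P = 2P - 356, giving 1973 = 6P, P = 1973/6 ≈ 328.8333, Q = 905/3 ≈ 301.6667.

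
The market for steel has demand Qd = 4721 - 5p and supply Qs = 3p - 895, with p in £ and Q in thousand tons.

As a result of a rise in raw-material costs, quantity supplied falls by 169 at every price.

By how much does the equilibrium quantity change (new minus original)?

Before the shock: 4721 - 5p = 3p - 895 ⇒ 5616 = 8p ⇒ p = 702, Q = 1211.
With the change applied: demand Qd = 4721 - 5p, supply Qs = 3p - 1064.
New equilibrium: 4721 - 5p = 3p - 1064 ⇒ 5785 = 8p ⇒ p = 723.125, Q = 1105.375.
ΔQ = 1105.375 − 1211 = -105.625.

-105.625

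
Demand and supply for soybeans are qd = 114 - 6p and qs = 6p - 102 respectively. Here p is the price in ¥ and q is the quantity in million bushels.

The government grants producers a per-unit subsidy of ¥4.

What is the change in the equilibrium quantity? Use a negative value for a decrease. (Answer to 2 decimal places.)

Solve the original market: 114 - 6p = 6p - 102, hence p = 18 and q = 6.
Since sellers receive the price plus the subsidy, the effective supply curve becomes qs = 6p - 78.
Clearing the new market: 114 - 6p = 6p - 78, so p = 16 and q = 18.
Δq = 18 − 6 = +12.00.

+12.00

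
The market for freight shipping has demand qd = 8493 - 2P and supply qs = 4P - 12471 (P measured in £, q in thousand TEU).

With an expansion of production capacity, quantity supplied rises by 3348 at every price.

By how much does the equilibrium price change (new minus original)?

Solve the original market: 8493 - 2P = 4P - 12471, hence P = 3494 and q = 1505.
The shock moves the curves to qd = 8493 - 2P and qs = 4P - 9123.
Setting them equal: 8493 - 2P = 4P - 9123 → 17616 = 6P, so P = 2936 and q = 2621.
ΔP = 2936 − 3494 = -558.

-558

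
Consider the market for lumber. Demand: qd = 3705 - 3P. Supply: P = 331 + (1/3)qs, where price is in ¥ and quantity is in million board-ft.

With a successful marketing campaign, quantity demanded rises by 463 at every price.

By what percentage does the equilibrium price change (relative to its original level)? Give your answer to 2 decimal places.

Original equilibrium: 3705 - 3P = 3P - 993 gives 4698 = 6P, so P = 783 and q = 1356.
The shock moves the curves to qd = 4168 - 3P and qs = 3P - 993.
Setting them equal: 4168 - 3P = 3P - 993 → 5161 = 6P, so P = 5161/6 ≈ 860.1667 and q = 1587.5.
%ΔP = (860.1667 − 783) / 783 × 100 = +9.86%.

+9.86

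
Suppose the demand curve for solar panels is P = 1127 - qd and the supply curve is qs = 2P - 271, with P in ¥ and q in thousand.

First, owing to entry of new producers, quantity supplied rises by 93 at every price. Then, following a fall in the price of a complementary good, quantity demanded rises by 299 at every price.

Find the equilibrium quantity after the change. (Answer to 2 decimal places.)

891.33

Before the shock: 1127 - P = 2P - 271 ⇒ 1398 = 3P ⇒ P = 466, q = 661.
The new curves are qd = 1426 - P (demand) and qs = 2P - 178 (supply).
Equate the new curves: 1426 - P = 2P - 178, giving 1604 = 3P, P = 1604/3 ≈ 534.6667, q = 2674/3 ≈ 891.3333.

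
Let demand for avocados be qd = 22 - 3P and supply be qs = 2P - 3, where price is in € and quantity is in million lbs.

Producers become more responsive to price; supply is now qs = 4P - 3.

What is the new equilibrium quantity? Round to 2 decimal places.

11.29

Solve the original market: 22 - 3P = 2P - 3, hence P = 5 and q = 7.
The new curves are qd = 22 - 3P (demand) and qs = 4P - 3 (supply).
Setting them equal: 22 - 3P = 4P - 3 → 25 = 7P, so P = 25/7 ≈ 3.5714 and q = 79/7 ≈ 11.2857.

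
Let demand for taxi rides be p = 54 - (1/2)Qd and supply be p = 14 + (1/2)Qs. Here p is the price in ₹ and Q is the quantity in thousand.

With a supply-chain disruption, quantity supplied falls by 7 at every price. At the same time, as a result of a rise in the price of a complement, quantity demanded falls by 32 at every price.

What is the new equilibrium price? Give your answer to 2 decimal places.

Before the shock: 108 - 2p = 2p - 28 ⇒ 136 = 4p ⇒ p = 34, Q = 40.
The shock moves the curves to Qd = 76 - 2p and Qs = 2p - 35.
Setting them equal: 76 - 2p = 2p - 35 → 111 = 4p, so p = 27.75 and Q = 20.5.

27.75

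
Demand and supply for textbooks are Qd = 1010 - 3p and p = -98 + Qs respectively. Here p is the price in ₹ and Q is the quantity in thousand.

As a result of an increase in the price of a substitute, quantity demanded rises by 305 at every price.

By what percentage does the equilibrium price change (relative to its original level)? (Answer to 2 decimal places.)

+33.44

Before the shock: 1010 - 3p = p + 98 ⇒ 912 = 4p ⇒ p = 228, Q = 326.
With the change applied: demand Qd = 1315 - 3p, supply Qs = p + 98.
Clearing the new market: 1315 - 3p = p + 98, so p = 304.25 and Q = 402.25.
%Δp = (304.25 − 228) / 228 × 100 = +33.44%.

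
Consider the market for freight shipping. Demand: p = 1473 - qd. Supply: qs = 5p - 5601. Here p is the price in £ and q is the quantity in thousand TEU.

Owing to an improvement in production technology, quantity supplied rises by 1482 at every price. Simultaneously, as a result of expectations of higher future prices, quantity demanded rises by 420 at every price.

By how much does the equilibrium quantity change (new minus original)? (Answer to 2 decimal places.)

Initially, 1473 - p = 5p - 5601, so 7074 = 6p and p = 1179, q = 294.
The shock moves the curves to qd = 1893 - p and qs = 5p - 4119.
New equilibrium: 1893 - p = 5p - 4119 ⇒ 6012 = 6p ⇒ p = 1002, q = 891.
Δq = 891 − 294 = +597.00.

+597.00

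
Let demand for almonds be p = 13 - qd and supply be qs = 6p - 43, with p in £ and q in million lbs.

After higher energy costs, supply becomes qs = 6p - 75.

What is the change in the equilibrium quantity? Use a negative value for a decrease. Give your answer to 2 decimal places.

Before the shock: 13 - p = 6p - 43 ⇒ 56 = 7p ⇒ p = 8, q = 5.
After the shift, demand is qd = 13 - p and supply is qs = 6p - 75.
Setting them equal: 13 - p = 6p - 75 → 88 = 7p, so p = 88/7 ≈ 12.5714 and q = 3/7 ≈ 0.4286.
Δq = 0.4286 − 5 = -4.57.

-4.57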